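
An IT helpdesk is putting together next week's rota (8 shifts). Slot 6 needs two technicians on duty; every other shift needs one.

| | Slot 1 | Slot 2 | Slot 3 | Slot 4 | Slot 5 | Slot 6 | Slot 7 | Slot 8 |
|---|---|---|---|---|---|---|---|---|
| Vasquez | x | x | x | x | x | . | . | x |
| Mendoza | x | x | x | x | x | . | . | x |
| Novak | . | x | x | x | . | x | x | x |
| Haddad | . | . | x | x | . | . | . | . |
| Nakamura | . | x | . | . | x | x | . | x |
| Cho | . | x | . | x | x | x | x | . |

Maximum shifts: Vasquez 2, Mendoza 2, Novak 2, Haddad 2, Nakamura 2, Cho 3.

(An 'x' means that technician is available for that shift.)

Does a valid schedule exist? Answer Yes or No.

Yes

One valid schedule: Slot 1→Vasquez, Slot 2→Nakamura, Slot 3→Vasquez, Slot 4→Haddad, Slot 5→Mendoza, Slot 6→Novak+Nakamura, Slot 7→Novak, Slot 8→Mendoza.
Loads: Vasquez 2/2, Mendoza 2/2, Novak 2/2, Haddad 1/2, Nakamura 2/2, Cho 0/3 — all within limits.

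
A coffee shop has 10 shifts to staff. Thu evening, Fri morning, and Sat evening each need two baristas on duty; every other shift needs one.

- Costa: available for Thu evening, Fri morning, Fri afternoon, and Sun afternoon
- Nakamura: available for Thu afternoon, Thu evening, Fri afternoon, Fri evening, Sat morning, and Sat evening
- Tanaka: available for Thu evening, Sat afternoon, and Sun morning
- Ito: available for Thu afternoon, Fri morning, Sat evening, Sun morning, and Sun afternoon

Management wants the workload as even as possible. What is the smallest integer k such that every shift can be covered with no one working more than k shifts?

With 4 baristas and 13 worker-slots to fill, someone must work at least ⌈13/4⌉ = 4 shifts, so k ≥ 4.
k = 4 works: Thu afternoon→Nakamura, Thu evening→Costa+Tanaka, Fri morning→Costa+Ito, Fri afternoon→Costa, Fri evening→Nakamura, Sat morning→Nakamura, Sat afternoon→Tanaka, Sat evening→Nakamura+Ito, Sun morning→Tanaka, Sun afternoon→Costa.
Loads: Costa 4, Nakamura 4, Tanaka 3, Ito 2 — all ≤ 4.

4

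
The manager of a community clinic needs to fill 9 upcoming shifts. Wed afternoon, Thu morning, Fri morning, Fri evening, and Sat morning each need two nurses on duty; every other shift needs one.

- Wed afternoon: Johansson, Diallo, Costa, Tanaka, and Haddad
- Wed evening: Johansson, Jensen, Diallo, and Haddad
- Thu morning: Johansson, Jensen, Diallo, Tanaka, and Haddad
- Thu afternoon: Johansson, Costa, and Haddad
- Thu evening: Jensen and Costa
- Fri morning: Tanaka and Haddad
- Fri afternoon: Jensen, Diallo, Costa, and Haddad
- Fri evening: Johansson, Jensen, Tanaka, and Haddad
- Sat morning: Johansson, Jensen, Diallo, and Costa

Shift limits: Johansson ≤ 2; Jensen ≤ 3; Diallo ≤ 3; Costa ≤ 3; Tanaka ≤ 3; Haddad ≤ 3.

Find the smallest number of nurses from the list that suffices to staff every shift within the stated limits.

14 slots to fill and no one can take more than 3, so at least ⌈14/3⌉ = 5 nurses are needed.
Johansson, Jensen, Diallo, Tanaka, and Haddad alone can cover everything: Wed afternoon→Diallo+Tanaka, Wed evening→Diallo, Thu morning→Diallo+Haddad, Thu afternoon→Johansson, Thu evening→Jensen, Fri morning→Tanaka+Haddad, Fri afternoon→Jensen, Fri evening→Tanaka+Haddad, Sat morning→Johansson+Jensen.

5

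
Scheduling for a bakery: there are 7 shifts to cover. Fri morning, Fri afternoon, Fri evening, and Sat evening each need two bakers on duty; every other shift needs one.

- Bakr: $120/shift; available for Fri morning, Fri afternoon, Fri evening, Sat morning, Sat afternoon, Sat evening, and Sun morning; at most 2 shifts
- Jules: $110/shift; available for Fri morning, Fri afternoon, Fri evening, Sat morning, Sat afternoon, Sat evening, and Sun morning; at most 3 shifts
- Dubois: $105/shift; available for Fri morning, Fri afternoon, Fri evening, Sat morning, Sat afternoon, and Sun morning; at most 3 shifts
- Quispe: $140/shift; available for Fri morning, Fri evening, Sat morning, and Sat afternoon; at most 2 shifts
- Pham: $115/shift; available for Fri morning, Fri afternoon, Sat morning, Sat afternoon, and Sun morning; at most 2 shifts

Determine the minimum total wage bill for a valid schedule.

$1255

Sat evening can only be covered by Bakr and Jules, so that assignment is forced.
Picking the cheapest available baker for each shift independently would cost $1190, but that ignores the shift limits.
An optimal schedule: Fri morning→Pham+Quispe, Fri afternoon→Jules+Pham, Fri evening→Jules+Bakr, Sat morning→Dubois, Sat afternoon→Dubois, Sat evening→Jules+Bakr, Sun morning→Dubois.
Total: 115 + 140 + 110 + 115 + 110 + 120 + 105 + 105 + 110 + 120 + 105 = $1255.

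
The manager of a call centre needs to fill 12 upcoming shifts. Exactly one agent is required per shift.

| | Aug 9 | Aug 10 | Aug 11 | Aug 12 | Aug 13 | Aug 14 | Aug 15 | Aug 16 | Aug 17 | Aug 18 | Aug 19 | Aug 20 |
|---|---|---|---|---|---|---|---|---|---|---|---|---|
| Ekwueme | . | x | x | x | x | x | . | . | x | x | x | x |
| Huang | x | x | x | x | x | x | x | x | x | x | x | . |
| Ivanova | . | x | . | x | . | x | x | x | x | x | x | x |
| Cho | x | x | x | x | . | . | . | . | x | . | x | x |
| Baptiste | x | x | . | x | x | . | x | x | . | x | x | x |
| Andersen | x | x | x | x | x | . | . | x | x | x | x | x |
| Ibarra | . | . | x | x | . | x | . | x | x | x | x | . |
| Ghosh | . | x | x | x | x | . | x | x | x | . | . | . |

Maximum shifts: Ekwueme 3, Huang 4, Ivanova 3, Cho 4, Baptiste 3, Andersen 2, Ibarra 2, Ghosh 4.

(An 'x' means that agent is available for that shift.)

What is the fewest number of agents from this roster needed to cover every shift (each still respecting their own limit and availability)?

12 slots to fill and no one can take more than 4, so at least ⌈12/4⌉ = 3 agents are needed.
Huang, Cho, and Ghosh alone can cover everything: Aug 9→Huang, Aug 10→Cho, Aug 11→Cho, Aug 12→Ghosh, Aug 13→Huang, Aug 14→Huang, Aug 15→Ghosh, Aug 16→Ghosh, Aug 17→Ghosh, Aug 18→Huang, Aug 19→Cho, Aug 20→Cho.

3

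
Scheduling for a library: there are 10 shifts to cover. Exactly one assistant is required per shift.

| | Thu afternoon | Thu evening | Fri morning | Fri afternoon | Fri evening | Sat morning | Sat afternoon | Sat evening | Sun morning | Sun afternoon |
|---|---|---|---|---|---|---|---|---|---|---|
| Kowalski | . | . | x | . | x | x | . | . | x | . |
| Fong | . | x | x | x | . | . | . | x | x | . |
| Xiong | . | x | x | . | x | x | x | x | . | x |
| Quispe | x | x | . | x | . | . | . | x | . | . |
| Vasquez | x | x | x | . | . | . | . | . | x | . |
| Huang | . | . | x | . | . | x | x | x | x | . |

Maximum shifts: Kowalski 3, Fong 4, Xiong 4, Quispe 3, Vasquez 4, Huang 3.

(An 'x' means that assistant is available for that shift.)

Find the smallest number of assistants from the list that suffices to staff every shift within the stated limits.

3

10 slots to fill and no one can take more than 4, so at least ⌈10/4⌉ = 3 assistants are needed.
Kowalski, Xiong, and Quispe alone can cover everything: Thu afternoon→Quispe, Thu evening→Xiong, Fri morning→Kowalski, Fri afternoon→Quispe, Fri evening→Kowalski, Sat morning→Xiong, Sat afternoon→Xiong, Sat evening→Quispe, Sun morning→Kowalski, Sun afternoon→Xiong.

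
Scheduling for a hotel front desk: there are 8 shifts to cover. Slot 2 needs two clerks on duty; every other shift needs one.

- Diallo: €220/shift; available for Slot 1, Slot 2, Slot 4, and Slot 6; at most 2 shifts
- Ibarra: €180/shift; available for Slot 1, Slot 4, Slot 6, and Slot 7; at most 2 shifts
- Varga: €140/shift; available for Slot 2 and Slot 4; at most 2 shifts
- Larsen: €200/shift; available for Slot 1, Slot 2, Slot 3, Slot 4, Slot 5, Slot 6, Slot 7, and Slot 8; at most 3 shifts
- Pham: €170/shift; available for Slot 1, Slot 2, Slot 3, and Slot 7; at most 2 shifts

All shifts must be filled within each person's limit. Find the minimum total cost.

Slot 5 can only be covered by Larsen, so that assignment is forced.
Slot 8 can only be covered by Larsen, so that assignment is forced.
Picking the cheapest available clerk for each shift independently would cost €1540, but that ignores the shift limits.
An optimal schedule: Slot 1→Ibarra, Slot 2→Varga+Larsen, Slot 3→Pham, Slot 4→Varga, Slot 5→Larsen, Slot 6→Ibarra, Slot 7→Pham, Slot 8→Larsen.
Total: 180 + 140 + 200 + 170 + 140 + 200 + 180 + 170 + 200 = €1580.

€1580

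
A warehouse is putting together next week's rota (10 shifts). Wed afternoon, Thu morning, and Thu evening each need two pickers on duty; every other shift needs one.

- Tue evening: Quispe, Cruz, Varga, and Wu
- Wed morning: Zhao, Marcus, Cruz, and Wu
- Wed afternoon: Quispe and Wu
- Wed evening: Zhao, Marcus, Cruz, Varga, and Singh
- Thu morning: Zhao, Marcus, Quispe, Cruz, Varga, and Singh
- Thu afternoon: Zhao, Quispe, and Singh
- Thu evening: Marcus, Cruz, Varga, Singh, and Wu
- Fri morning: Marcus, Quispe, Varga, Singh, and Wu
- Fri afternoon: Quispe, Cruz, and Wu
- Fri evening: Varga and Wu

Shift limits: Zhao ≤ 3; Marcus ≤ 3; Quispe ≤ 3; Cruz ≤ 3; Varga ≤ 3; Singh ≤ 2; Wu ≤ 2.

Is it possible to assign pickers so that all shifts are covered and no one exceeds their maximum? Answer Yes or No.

Yes

Wed afternoon can only be covered by Quispe and Wu, so that assignment is forced.
One valid schedule: Tue evening→Quispe, Wed morning→Zhao, Wed afternoon→Quispe+Wu, Wed evening→Zhao, Thu morning→Marcus+Cruz, Thu afternoon→Zhao, Thu evening→Marcus+Cruz, Fri morning→Marcus, Fri afternoon→Quispe, Fri evening→Varga.
Loads: Zhao 3/3, Marcus 3/3, Quispe 3/3, Cruz 2/3, Varga 1/3, Singh 0/2, Wu 1/2 — all within limits.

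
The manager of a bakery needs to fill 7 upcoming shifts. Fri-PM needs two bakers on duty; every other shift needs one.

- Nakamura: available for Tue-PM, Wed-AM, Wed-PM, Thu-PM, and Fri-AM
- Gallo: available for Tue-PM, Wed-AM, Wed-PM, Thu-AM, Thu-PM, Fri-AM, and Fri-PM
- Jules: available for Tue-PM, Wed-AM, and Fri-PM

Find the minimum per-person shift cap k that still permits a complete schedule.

With 3 bakers and 8 worker-slots to fill, someone must work at least ⌈8/3⌉ = 3 shifts, so k ≥ 3.
k = 3 works: Tue-PM→Gallo, Wed-AM→Jules, Wed-PM→Nakamura, Thu-AM→Gallo, Thu-PM→Nakamura, Fri-AM→Nakamura, Fri-PM→Gallo+Jules.
Loads: Nakamura 3, Gallo 3, Jules 2 — all ≤ 3.

3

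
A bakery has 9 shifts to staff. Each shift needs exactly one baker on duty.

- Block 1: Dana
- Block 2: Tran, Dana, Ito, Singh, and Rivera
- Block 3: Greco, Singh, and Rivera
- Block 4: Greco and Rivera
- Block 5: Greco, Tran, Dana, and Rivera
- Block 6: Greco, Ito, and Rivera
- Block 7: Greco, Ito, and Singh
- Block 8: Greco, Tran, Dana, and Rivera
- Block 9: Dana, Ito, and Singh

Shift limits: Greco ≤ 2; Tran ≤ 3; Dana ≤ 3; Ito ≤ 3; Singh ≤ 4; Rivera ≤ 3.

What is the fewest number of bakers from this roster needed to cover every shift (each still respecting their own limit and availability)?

3

9 slots to fill and no one can take more than 4, so at least ⌈9/4⌉ = 3 bakers are needed.
Greco, Dana, and Singh alone can cover everything: Block 1→Dana, Block 2→Singh, Block 3→Singh, Block 4→Greco, Block 5→Dana, Block 6→Greco, Block 7→Singh, Block 8→Dana, Block 9→Singh.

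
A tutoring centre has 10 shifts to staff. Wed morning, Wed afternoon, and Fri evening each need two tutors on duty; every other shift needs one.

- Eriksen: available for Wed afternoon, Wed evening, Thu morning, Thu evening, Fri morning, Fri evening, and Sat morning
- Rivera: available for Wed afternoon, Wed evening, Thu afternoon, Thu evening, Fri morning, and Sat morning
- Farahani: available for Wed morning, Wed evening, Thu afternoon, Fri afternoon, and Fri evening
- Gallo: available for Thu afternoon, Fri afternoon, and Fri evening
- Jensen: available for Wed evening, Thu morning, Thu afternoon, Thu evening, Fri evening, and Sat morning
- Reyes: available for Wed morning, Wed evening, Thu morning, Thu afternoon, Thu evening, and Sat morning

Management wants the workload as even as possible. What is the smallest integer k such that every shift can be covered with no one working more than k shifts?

3

With 6 tutors and 13 worker-slots to fill, someone must work at least ⌈13/6⌉ = 3 shifts, so k ≥ 3.
k = 3 works: Wed morning→Farahani+Reyes, Wed afternoon→Eriksen+Rivera, Wed evening→Farahani, Thu morning→Eriksen, Thu afternoon→Gallo, Thu evening→Rivera, Fri morning→Eriksen, Fri afternoon→Farahani, Fri evening→Gallo+Jensen, Sat morning→Rivera.
Loads: Eriksen 3, Rivera 3, Farahani 3, Gallo 2, Jensen 1, Reyes 1 — all ≤ 3.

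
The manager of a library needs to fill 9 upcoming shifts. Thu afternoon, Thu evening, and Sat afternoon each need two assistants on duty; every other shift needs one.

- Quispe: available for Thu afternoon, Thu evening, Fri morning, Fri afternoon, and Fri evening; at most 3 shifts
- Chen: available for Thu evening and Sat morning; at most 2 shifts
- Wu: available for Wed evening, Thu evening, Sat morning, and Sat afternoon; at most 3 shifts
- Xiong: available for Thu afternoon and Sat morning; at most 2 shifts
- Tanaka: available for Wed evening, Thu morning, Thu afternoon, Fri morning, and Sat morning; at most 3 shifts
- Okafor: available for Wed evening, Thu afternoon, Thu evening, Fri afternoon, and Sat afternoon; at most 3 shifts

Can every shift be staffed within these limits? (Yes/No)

Yes

Thu morning can only be covered by Tanaka, so that assignment is forced.
Fri evening can only be covered by Quispe, so that assignment is forced.
Sat afternoon can only be covered by Wu and Okafor, so that assignment is forced.
One valid schedule: Wed evening→Wu, Thu morning→Tanaka, Thu afternoon→Xiong+Tanaka, Thu evening→Chen+Wu, Fri morning→Quispe, Fri afternoon→Quispe, Fri evening→Quispe, Sat morning→Chen, Sat afternoon→Wu+Okafor.
Loads: Quispe 3/3, Chen 2/2, Wu 3/3, Xiong 1/2, Tanaka 2/3, Okafor 1/3 — all within limits.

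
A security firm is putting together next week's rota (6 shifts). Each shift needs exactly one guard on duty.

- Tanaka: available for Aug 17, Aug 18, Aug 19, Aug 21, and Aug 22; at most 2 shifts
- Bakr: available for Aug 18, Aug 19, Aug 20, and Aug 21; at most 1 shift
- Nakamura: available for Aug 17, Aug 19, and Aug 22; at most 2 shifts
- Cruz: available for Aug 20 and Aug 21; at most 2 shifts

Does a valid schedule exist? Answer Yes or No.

Yes

One valid schedule: Aug 17→Tanaka, Aug 18→Tanaka, Aug 19→Nakamura, Aug 20→Bakr, Aug 21→Cruz, Aug 22→Nakamura.
Loads: Tanaka 2/2, Bakr 1/1, Nakamura 2/2, Cruz 1/2 — all within limits.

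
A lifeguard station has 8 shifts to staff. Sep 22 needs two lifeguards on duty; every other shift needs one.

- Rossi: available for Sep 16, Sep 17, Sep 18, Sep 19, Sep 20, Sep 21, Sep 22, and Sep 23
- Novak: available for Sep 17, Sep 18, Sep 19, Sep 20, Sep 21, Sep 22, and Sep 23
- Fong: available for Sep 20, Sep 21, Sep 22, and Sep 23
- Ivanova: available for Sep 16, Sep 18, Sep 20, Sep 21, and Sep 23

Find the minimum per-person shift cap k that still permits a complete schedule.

With 4 lifeguards and 9 worker-slots to fill, someone must work at least ⌈9/4⌉ = 3 shifts, so k ≥ 3.
k = 3 works: Sep 16→Rossi, Sep 17→Rossi, Sep 18→Novak, Sep 19→Rossi, Sep 20→Novak, Sep 21→Fong, Sep 22→Novak+Fong, Sep 23→Fong.
Loads: Rossi 3, Novak 3, Fong 3, Ivanova 0 — all ≤ 3.

3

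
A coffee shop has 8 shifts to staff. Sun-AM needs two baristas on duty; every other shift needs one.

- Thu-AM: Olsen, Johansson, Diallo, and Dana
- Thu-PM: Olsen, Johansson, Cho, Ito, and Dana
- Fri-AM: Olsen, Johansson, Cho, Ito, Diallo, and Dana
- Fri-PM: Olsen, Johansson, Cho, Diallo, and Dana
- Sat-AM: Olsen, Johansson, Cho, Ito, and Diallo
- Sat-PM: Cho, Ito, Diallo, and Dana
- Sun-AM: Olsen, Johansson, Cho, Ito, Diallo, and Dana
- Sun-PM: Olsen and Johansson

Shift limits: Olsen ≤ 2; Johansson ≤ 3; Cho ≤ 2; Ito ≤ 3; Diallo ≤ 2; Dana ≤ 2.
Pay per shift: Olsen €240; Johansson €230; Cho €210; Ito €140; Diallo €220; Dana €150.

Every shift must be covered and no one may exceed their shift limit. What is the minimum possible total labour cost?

€1590

Picking the cheapest available barista for each shift independently would cost €1380, but that ignores the shift limits.
An optimal schedule: Thu-AM→Dana, Thu-PM→Ito, Fri-AM→Cho, Fri-PM→Dana, Sat-AM→Ito, Sat-PM→Ito, Sun-AM→Cho+Diallo, Sun-PM→Johansson.
Total: 150 + 140 + 210 + 150 + 140 + 140 + 210 + 220 + 230 = €1590.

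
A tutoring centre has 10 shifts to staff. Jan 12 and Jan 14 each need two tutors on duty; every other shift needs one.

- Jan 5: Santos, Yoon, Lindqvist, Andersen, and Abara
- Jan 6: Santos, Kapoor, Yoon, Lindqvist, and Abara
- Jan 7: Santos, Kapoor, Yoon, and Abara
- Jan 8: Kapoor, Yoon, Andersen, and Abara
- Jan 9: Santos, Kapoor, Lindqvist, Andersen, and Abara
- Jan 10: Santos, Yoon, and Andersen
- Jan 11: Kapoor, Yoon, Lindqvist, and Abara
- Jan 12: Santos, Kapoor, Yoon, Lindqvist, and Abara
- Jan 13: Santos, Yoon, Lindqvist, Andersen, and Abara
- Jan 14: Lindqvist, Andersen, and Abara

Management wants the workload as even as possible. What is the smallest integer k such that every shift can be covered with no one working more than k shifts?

With 6 tutors and 12 worker-slots to fill, someone must work at least ⌈12/6⌉ = 2 shifts, so k ≥ 2.
k = 2 works: Jan 5→Yoon, Jan 6→Yoon, Jan 7→Santos, Jan 8→Kapoor, Jan 9→Andersen, Jan 10→Santos, Jan 11→Kapoor, Jan 12→Lindqvist+Abara, Jan 13→Abara, Jan 14→Lindqvist+Andersen.
Loads: Santos 2, Kapoor 2, Yoon 2, Lindqvist 2, Andersen 2, Abara 2 — all ≤ 2.

2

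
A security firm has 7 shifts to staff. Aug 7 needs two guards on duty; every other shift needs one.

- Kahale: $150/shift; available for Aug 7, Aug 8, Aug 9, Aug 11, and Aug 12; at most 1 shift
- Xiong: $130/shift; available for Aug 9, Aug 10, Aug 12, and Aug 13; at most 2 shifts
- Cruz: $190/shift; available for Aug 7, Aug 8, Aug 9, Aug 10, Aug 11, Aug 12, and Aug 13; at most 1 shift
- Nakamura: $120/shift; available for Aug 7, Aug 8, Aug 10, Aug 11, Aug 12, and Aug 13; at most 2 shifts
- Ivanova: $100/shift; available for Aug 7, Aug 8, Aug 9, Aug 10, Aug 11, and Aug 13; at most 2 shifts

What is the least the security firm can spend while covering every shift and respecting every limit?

Picking the cheapest available guard for each shift independently would cost $840, but that ignores the shift limits.
An optimal schedule: Aug 7→Nakamura+Ivanova, Aug 8→Kahale, Aug 9→Xiong, Aug 10→Xiong, Aug 11→Cruz, Aug 12→Nakamura, Aug 13→Ivanova.
Total: 120 + 100 + 150 + 130 + 130 + 190 + 120 + 100 = $1040.

$1040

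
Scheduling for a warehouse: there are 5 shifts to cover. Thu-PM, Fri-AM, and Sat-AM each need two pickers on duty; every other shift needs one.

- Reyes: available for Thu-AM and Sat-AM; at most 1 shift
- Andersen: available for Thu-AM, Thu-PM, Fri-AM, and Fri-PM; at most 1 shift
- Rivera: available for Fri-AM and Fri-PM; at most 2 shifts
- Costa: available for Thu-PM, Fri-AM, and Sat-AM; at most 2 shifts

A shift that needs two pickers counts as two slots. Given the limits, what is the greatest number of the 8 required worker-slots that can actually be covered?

6

Total capacity across all pickers is 1+1+2+2 = 6, and 8 slots are needed, so at most 6 can be filled.
An assignment achieving 6: Thu-AM→Reyes, Thu-PM→Andersen+Costa, Fri-AM→Rivera, Fri-PM→Rivera, Sat-AM→Costa.
Loads: Reyes 1/1, Andersen 1/1, Rivera 2/2, Costa 2/2.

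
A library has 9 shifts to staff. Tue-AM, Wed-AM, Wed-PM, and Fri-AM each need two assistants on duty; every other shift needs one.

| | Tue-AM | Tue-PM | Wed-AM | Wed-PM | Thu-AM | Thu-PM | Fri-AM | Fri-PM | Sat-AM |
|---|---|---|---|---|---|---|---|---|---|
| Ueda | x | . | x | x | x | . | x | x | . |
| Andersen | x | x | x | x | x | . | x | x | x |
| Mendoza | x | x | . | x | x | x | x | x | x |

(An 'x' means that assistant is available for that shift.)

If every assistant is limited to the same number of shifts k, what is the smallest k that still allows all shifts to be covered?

5

With 3 assistants and 13 worker-slots to fill, someone must work at least ⌈13/3⌉ = 5 shifts, so k ≥ 5.
k = 5 works: Tue-AM→Ueda+Andersen, Tue-PM→Andersen, Wed-AM→Ueda+Andersen, Wed-PM→Ueda+Andersen, Thu-AM→Ueda, Thu-PM→Mendoza, Fri-AM→Ueda+Mendoza, Fri-PM→Mendoza, Sat-AM→Andersen.
Loads: Ueda 5, Andersen 5, Mendoza 3 — all ≤ 5.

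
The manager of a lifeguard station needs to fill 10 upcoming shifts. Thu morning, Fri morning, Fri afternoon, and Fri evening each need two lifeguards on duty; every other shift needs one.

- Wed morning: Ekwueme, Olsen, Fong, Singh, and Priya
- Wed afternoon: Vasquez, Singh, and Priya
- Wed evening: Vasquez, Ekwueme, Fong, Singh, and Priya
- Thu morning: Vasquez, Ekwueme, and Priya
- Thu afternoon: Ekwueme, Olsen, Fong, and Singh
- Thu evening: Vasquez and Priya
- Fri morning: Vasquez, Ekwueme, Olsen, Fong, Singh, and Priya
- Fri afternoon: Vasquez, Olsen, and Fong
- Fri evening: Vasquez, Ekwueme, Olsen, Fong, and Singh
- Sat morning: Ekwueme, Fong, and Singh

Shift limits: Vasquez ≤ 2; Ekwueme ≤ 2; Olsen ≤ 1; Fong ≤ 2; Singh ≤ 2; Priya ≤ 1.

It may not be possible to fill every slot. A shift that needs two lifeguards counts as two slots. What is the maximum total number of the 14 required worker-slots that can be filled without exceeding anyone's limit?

10

Total capacity across all lifeguards is 2+2+1+2+2+1 = 10, and 14 slots are needed, so at most 10 can be filled.
An assignment achieving 10: Wed morning→Singh, Wed afternoon→Vasquez, Wed evening→Singh, Thu morning→Ekwueme+Priya, Thu afternoon→Fong, Thu evening→Vasquez, Fri afternoon→Olsen+Fong, Sat morning→Ekwueme.
Loads: Vasquez 2/2, Ekwueme 2/2, Olsen 1/1, Fong 2/2, Singh 2/2, Priya 1/1.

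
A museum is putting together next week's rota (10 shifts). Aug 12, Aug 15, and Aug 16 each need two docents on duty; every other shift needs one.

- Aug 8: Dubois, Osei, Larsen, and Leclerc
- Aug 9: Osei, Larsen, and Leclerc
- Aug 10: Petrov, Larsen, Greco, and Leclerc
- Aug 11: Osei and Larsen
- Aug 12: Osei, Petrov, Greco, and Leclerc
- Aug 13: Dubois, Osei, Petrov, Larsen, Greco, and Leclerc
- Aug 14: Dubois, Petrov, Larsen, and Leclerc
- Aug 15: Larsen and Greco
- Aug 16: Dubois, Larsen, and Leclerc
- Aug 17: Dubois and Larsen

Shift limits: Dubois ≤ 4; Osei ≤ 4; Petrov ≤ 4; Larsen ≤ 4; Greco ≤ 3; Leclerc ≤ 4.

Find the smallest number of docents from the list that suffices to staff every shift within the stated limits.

13 slots to fill and no one can take more than 4, so at least ⌈13/4⌉ = 4 docents are needed.
Dubois, Osei, Larsen, and Greco alone can cover everything: Aug 8→Dubois, Aug 9→Osei, Aug 10→Larsen, Aug 11→Osei, Aug 12→Osei+Greco, Aug 13→Osei, Aug 14→Dubois, Aug 15→Larsen+Greco, Aug 16→Dubois+Larsen, Aug 17→Dubois.

4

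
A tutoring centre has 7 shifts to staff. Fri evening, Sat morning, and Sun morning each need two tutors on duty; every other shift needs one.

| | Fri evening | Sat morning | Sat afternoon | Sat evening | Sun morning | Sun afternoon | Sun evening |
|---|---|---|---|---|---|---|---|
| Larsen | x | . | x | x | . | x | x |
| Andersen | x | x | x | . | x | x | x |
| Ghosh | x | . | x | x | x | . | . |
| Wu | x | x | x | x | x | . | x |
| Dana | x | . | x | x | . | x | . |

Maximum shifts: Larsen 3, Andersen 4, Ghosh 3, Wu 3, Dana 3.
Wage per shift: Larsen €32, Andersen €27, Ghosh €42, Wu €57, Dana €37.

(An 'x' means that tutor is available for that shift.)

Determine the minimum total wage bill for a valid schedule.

€340

Sat morning can only be covered by Andersen and Wu, so that assignment is forced.
Picking the cheapest available tutor for each shift independently would cost €325, but that ignores the shift limits.
An optimal schedule: Fri evening→Larsen+Dana, Sat morning→Andersen+Wu, Sat afternoon→Larsen, Sat evening→Larsen, Sun morning→Andersen+Ghosh, Sun afternoon→Andersen, Sun evening→Andersen.
Total: 32 + 37 + 27 + 57 + 32 + 32 + 27 + 42 + 27 + 27 = €340.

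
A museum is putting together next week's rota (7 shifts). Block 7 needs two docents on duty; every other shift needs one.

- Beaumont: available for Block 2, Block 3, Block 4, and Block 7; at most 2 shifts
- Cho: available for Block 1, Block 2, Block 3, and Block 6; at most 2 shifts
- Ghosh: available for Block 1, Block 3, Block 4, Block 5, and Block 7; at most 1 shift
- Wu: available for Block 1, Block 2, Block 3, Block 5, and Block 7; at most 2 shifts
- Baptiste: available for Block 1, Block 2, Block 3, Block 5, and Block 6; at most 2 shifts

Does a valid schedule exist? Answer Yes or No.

Yes

One valid schedule: Block 1→Cho, Block 2→Wu, Block 3→Baptiste, Block 4→Beaumont, Block 5→Ghosh, Block 6→Cho, Block 7→Beaumont+Wu.
Loads: Beaumont 2/2, Cho 2/2, Ghosh 1/1, Wu 2/2, Baptiste 1/2 — all within limits.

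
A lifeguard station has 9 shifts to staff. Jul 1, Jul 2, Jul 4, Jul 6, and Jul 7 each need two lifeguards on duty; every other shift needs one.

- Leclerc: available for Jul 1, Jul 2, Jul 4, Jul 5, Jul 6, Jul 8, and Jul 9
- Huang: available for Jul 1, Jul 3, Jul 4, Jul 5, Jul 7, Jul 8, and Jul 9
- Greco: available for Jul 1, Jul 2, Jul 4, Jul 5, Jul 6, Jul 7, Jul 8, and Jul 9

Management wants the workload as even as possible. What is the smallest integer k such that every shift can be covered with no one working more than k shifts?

5

With 3 lifeguards and 14 worker-slots to fill, someone must work at least ⌈14/3⌉ = 5 shifts, so k ≥ 5.
k = 5 works: Jul 1→Leclerc+Huang, Jul 2→Leclerc+Greco, Jul 3→Huang, Jul 4→Leclerc+Huang, Jul 5→Leclerc, Jul 6→Leclerc+Greco, Jul 7→Huang+Greco, Jul 8→Huang, Jul 9→Greco.
Loads: Leclerc 5, Huang 5, Greco 4 — all ≤ 5.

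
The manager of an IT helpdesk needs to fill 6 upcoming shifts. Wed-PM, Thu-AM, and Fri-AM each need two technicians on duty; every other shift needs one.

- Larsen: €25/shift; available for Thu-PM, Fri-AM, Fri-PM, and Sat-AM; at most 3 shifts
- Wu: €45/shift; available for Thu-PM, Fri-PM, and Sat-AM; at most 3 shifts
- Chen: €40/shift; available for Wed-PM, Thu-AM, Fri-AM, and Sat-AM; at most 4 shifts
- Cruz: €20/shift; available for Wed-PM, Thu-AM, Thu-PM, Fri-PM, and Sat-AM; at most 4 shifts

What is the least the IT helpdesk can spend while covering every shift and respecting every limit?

Wed-PM can only be covered by Chen and Cruz, so that assignment is forced.
Thu-AM can only be covered by Chen and Cruz, so that assignment is forced.
Fri-AM can only be covered by Larsen and Chen, so that assignment is forced.
Picking the cheapest available technician for each shift independently would cost €245, but that ignores the shift limits.
An optimal schedule: Wed-PM→Cruz+Chen, Thu-AM→Cruz+Chen, Thu-PM→Cruz, Fri-AM→Larsen+Chen, Fri-PM→Cruz, Sat-AM→Larsen.
Total: 20 + 40 + 20 + 40 + 20 + 25 + 40 + 20 + 25 = €250.

€250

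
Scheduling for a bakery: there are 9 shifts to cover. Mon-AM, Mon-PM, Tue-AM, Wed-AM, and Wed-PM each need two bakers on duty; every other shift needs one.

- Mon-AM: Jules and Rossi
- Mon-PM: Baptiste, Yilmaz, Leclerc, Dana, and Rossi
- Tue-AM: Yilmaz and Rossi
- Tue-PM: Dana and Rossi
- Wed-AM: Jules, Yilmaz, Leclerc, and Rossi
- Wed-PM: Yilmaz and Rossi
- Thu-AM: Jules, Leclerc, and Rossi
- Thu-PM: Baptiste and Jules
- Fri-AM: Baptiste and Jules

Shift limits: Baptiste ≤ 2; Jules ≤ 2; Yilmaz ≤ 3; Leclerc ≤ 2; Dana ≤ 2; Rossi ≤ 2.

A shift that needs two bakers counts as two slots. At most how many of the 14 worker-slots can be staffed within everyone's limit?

Total capacity across all bakers is 2+2+3+2+2+2 = 13, and 14 slots are needed, so at most 13 can be filled.
An assignment achieving 13: Mon-AM→Jules+Rossi, Mon-PM→Leclerc+Dana, Tue-AM→Yilmaz+Rossi, Tue-PM→Dana, Wed-AM→Yilmaz+Leclerc, Wed-PM→Yilmaz, Thu-AM→Jules, Thu-PM→Baptiste, Fri-AM→Baptiste.
Loads: Baptiste 2/2, Jules 2/2, Yilmaz 3/3, Leclerc 2/2, Dana 2/2, Rossi 2/2.

13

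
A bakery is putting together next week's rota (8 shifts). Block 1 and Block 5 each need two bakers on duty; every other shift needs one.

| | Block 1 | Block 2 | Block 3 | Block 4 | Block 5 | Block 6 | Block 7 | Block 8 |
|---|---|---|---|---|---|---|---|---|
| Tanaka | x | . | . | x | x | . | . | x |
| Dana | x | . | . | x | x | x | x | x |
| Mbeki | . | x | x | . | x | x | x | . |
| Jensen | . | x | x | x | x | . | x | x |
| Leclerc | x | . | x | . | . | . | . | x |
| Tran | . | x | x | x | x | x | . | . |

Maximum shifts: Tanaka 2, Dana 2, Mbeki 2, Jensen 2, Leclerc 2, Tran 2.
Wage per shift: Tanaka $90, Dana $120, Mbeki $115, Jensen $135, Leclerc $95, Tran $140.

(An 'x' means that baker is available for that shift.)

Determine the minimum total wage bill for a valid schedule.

Picking the cheapest available baker for each shift independently would cost $1010, but that ignores the shift limits.
An optimal schedule: Block 1→Tanaka+Leclerc, Block 2→Mbeki, Block 3→Leclerc, Block 4→Tanaka, Block 5→Dana+Jensen, Block 6→Mbeki, Block 7→Dana, Block 8→Jensen.
Total: 90 + 95 + 115 + 95 + 90 + 120 + 135 + 115 + 120 + 135 = $1110.

$1110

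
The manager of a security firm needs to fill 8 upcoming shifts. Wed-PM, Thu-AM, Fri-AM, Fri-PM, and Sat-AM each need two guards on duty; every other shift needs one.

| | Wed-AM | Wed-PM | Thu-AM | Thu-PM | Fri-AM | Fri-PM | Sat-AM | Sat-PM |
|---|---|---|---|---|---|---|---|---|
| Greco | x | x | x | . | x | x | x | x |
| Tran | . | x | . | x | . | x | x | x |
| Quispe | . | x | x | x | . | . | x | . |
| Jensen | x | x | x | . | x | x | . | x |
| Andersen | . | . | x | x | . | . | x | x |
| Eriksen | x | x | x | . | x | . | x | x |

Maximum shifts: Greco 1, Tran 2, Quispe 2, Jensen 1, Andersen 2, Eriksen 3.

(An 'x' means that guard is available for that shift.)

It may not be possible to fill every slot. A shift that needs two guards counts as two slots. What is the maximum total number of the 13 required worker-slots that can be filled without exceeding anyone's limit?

11

Total capacity across all guards is 1+2+2+1+2+3 = 11, and 13 slots are needed, so at most 11 can be filled.
An assignment achieving 11: Wed-AM→Greco, Wed-PM→Quispe+Eriksen, Thu-AM→Quispe+Andersen, Thu-PM→Tran, Fri-AM→Jensen+Eriksen, Fri-PM→Tran, Sat-AM→Andersen+Eriksen.
Loads: Greco 1/1, Tran 2/2, Quispe 2/2, Jensen 1/1, Andersen 2/2, Eriksen 3/3.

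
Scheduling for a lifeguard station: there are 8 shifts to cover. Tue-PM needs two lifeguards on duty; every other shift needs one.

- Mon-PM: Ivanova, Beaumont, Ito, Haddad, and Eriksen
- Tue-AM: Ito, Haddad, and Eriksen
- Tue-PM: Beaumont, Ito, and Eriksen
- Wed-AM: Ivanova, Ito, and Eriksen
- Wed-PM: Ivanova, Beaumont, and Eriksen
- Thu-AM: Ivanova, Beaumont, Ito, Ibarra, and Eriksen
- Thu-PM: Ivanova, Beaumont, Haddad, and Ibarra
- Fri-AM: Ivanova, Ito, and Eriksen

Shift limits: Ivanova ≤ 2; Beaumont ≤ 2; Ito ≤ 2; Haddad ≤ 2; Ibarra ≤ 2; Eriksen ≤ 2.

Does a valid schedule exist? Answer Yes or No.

Yes

One valid schedule: Mon-PM→Haddad, Tue-AM→Ito, Tue-PM→Beaumont+Ito, Wed-AM→Ivanova, Wed-PM→Ivanova, Thu-AM→Ibarra, Thu-PM→Beaumont, Fri-AM→Eriksen.
Loads: Ivanova 2/2, Beaumont 2/2, Ito 2/2, Haddad 1/2, Ibarra 1/2, Eriksen 1/2 — all within limits.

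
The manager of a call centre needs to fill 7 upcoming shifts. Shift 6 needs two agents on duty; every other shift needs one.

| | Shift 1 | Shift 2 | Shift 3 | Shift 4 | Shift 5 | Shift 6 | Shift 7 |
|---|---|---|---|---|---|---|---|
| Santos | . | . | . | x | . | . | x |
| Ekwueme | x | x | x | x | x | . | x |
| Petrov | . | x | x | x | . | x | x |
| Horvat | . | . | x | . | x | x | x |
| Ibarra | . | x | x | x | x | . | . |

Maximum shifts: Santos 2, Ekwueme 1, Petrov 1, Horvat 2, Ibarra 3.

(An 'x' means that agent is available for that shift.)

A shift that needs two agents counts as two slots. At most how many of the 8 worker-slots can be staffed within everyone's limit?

Total capacity across all agents is 2+1+1+2+3 = 9, and 8 slots are needed, so at most 8 can be filled.
An assignment achieving 8: Shift 1→Ekwueme, Shift 2→Ibarra, Shift 3→Ibarra, Shift 4→Santos, Shift 5→Horvat, Shift 6→Petrov+Horvat, Shift 7→Santos.
Loads: Santos 2/2, Ekwueme 1/1, Petrov 1/1, Horvat 2/2, Ibarra 2/3.

8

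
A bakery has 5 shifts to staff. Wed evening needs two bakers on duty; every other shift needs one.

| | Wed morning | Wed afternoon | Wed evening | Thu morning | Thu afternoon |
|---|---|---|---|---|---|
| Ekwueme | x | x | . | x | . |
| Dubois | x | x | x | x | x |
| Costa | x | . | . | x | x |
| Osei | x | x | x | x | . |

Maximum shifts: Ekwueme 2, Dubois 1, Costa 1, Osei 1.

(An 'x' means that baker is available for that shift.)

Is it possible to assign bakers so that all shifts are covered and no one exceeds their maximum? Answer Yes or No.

No

Shifts {Wed morning, Wed afternoon, Wed evening, Thu morning, Thu afternoon} need 6 worker-slots in total, but the bakers available for any of those shifts (Ekwueme, Dubois, Costa, and Osei) can supply at most 5 among them. So no valid schedule exists.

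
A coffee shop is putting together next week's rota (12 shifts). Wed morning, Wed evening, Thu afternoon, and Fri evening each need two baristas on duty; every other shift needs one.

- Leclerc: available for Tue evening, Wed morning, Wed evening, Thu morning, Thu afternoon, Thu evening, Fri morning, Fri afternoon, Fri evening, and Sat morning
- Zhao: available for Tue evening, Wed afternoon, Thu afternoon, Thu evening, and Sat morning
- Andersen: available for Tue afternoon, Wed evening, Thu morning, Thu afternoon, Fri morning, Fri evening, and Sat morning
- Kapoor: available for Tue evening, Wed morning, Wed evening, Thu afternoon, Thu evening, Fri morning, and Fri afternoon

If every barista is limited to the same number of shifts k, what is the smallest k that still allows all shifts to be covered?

4

With 4 baristas and 16 worker-slots to fill, someone must work at least ⌈16/4⌉ = 4 shifts, so k ≥ 4.
k = 4 works: Tue afternoon→Andersen, Tue evening→Zhao, Wed morning→Leclerc+Kapoor, Wed afternoon→Zhao, Wed evening→Andersen+Kapoor, Thu morning→Leclerc, Thu afternoon→Andersen+Kapoor, Thu evening→Zhao, Fri morning→Kapoor, Fri afternoon→Leclerc, Fri evening→Leclerc+Andersen, Sat morning→Zhao.
Loads: Leclerc 4, Zhao 4, Andersen 4, Kapoor 4 — all ≤ 4.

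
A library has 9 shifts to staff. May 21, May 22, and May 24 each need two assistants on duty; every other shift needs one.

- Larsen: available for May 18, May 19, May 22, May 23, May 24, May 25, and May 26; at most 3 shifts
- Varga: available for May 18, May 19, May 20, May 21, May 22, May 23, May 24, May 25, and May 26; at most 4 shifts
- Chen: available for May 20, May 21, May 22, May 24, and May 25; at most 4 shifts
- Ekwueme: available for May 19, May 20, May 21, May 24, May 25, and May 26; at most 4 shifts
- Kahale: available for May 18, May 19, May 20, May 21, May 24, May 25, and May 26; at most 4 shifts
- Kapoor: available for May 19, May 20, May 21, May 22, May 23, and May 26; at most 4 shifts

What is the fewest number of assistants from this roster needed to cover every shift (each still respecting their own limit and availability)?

12 slots to fill and no one can take more than 4, so at least ⌈12/4⌉ = 3 assistants are needed.
Varga, Chen, and Ekwueme alone can cover everything: May 18→Varga, May 19→Varga, May 20→Chen, May 21→Chen+Ekwueme, May 22→Varga+Chen, May 23→Varga, May 24→Chen+Ekwueme, May 25→Ekwueme, May 26→Ekwueme.

3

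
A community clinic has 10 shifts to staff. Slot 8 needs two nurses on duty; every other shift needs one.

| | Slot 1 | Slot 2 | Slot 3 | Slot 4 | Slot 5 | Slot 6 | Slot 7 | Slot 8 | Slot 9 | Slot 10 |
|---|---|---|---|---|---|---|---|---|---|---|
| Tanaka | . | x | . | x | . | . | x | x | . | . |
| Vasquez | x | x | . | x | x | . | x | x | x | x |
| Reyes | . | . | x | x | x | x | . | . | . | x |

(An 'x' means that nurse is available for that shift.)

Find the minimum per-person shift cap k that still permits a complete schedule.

With 3 nurses and 11 worker-slots to fill, someone must work at least ⌈11/3⌉ = 4 shifts, so k ≥ 4.
k = 4 works: Slot 1→Vasquez, Slot 2→Tanaka, Slot 3→Reyes, Slot 4→Tanaka, Slot 5→Vasquez, Slot 6→Reyes, Slot 7→Tanaka, Slot 8→Tanaka+Vasquez, Slot 9→Vasquez, Slot 10→Reyes.
Loads: Tanaka 4, Vasquez 4, Reyes 3 — all ≤ 4.

4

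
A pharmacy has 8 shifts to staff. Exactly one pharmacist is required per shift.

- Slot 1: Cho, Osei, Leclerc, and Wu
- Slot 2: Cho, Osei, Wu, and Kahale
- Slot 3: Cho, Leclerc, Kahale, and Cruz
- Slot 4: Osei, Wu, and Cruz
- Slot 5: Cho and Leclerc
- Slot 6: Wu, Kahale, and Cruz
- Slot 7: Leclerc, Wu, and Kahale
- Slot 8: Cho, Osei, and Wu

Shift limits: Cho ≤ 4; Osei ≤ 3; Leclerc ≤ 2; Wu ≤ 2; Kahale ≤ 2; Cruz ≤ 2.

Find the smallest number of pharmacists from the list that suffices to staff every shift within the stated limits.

8 slots to fill and no one can take more than 4, so at least ⌈8/4⌉ = 2 pharmacists are needed.
Any 2 pharmacists together have capacity at most 4+3 = 7 < 8 slots, so 2 can never suffice.
Cho, Osei, and Wu alone can cover everything: Slot 1→Cho, Slot 2→Cho, Slot 3→Cho, Slot 4→Osei, Slot 5→Cho, Slot 6→Wu, Slot 7→Wu, Slot 8→Osei.

3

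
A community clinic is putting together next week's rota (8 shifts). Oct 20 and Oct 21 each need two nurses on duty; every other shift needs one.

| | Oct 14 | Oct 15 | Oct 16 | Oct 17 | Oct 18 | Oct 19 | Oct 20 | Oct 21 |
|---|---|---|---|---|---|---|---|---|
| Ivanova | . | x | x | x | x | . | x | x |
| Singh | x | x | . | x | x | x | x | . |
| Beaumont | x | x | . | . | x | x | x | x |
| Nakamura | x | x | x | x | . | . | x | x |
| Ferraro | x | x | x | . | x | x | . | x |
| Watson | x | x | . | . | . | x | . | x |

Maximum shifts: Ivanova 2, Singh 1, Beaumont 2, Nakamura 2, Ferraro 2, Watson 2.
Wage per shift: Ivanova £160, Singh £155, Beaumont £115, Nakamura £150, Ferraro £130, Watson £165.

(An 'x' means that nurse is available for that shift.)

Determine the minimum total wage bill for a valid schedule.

Picking the cheapest available nurse for each shift independently would cost £1250, but that ignores the shift limits.
An optimal schedule: Oct 14→Nakamura, Oct 15→Ferraro, Oct 16→Ivanova, Oct 17→Ivanova, Oct 18→Singh, Oct 19→Beaumont, Oct 20→Beaumont+Nakamura, Oct 21→Ferraro+Watson.
Total: 150 + 130 + 160 + 160 + 155 + 115 + 115 + 150 + 130 + 165 = £1430.

£1430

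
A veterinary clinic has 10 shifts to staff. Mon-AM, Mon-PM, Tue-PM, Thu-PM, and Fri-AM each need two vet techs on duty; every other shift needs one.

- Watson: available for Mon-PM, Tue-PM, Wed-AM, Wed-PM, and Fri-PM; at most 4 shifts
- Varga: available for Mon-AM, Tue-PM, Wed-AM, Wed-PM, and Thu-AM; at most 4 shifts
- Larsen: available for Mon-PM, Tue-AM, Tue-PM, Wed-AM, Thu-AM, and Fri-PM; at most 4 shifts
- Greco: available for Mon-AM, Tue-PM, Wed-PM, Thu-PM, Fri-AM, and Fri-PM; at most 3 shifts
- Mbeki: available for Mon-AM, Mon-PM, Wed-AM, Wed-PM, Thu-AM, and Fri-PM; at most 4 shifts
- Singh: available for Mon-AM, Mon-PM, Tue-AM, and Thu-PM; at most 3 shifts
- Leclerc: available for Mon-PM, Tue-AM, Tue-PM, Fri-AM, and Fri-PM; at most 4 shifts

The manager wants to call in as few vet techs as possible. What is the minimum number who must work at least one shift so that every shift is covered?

5

15 slots to fill and no one can take more than 4, so at least ⌈15/4⌉ = 4 vet techs are needed.
No set of 4 vet techs can cover every shift (each such set leaves at least one shift with no one available or exceeds a cap).
Watson, Varga, Greco, Singh, and Leclerc alone can cover everything: Mon-AM→Varga+Greco, Mon-PM→Watson+Singh, Tue-AM→Singh, Tue-PM→Varga+Leclerc, Wed-AM→Watson, Wed-PM→Watson, Thu-AM→Varga, Thu-PM→Greco+Singh, Fri-AM→Greco+Leclerc, Fri-PM→Watson.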